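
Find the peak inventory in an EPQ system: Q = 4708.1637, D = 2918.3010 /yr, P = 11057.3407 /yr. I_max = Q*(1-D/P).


D/P = 0.2639
1 - D/P = 0.7361
I_max = 4708.1637 * 0.7361 = 3465.5649

3465.5649 units


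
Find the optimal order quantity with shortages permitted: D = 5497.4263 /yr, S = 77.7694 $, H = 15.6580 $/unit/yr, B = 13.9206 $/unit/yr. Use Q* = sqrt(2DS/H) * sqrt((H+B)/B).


sqrt(2DS/H) = 233.6851
sqrt((H+B)/B) = 1.4577
Q* = 233.6851 * 1.4577 = 340.6362

340.6362 units


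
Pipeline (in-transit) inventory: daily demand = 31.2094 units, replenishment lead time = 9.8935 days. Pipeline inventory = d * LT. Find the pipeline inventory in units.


Pipeline = 31.2094 * 9.8935 = 308.7702

308.7702 units


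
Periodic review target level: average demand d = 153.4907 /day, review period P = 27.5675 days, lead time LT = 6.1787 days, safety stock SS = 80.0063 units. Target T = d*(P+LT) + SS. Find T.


P + LT = 33.7462
d*(P+LT) = 153.4907 * 33.7462 = 5179.7279
T = 5179.7279 + 80.0063 = 5259.7342

5259.7342 units


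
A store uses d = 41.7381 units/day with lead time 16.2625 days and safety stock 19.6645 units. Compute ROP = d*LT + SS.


d*LT = 41.7381 * 16.2625 = 678.7659
ROP = 678.7659 + 19.6645 = 698.4304

698.4304 units


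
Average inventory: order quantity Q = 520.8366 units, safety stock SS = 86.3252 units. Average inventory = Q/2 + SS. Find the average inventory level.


Q/2 = 260.4183
Avg = 260.4183 + 86.3252 = 346.7435

346.7435 units


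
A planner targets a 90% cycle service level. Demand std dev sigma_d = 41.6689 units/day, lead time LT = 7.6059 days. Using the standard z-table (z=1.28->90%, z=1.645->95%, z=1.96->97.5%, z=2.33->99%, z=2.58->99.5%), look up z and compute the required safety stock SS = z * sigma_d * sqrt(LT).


From the table, SL = 90% corresponds to z = 1.28
sqrt(LT) = sqrt(7.6059) = 2.7579
SS = 1.28 * 41.6689 * 2.7579 = 147.0948

147.0948 units


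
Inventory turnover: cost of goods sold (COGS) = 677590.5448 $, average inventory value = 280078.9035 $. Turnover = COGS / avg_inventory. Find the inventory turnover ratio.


Turnover = 677590.5448 / 280078.9035 = 2.4193

2.4193


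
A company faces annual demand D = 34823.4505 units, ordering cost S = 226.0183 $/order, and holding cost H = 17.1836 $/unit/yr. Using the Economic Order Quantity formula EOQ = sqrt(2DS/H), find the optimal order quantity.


2*D*S = 2 * 34823.4505 * 226.0183 = 15741474.1643
2*D*S/H = 916075.4536
EOQ = sqrt(916075.4536) = 957.1183

957.1183 units


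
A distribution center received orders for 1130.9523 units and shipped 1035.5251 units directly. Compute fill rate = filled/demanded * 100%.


FR = 1035.5251 / 1130.9523 * 100 = 91.5622

91.5622%


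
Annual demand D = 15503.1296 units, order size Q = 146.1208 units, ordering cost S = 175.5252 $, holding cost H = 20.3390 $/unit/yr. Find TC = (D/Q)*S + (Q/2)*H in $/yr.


Ordering cost = D*S/Q = 18622.8786
Holding cost = Q*H/2 = 1485.9755
TC = 18622.8786 + 1485.9755 = 20108.8541

20108.8541 $/yr


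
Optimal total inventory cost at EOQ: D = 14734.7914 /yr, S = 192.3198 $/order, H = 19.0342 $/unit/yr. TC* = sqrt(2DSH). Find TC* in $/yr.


2*D*S*H = 107877932.5154
TC* = sqrt(107877932.5154) = 10386.4302

10386.4302 $/yr


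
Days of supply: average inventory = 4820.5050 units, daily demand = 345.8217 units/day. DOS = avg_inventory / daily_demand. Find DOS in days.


DOS = 4820.5050 / 345.8217 = 13.9393

13.9393 days


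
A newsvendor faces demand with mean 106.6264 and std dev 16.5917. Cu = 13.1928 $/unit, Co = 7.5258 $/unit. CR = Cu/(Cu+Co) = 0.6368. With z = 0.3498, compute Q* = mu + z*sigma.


CR = Cu/(Cu+Co) = 13.1928/(13.1928+7.5258) = 0.6368
z = 0.3498
Q* = 106.6264 + 0.3498 * 16.5917 = 112.4302

112.4302 units


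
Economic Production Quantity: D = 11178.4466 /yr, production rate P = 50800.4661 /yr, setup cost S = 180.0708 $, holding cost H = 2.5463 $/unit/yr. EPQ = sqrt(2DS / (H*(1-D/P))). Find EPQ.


1 - D/P = 1 - 0.2200 = 0.7800
H*(1-D/P) = 1.9860
2DS = 4025823.6440
EPQ = sqrt(2027105.0976) = 1423.7644

1423.7644 units


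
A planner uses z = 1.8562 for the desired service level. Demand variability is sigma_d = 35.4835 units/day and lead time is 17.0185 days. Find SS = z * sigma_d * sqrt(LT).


sqrt(LT) = sqrt(17.0185) = 4.1253
SS = 1.8562 * 35.4835 * 4.1253 = 271.7139

271.7139 units


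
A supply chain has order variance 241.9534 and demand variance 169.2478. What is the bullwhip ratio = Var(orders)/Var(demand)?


BW = 241.9534 / 169.2478 = 1.4296

1.4296


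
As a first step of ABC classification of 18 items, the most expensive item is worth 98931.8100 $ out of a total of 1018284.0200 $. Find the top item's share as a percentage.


Top item = 98931.8100
Total = 1018284.0200
Percentage = 98931.8100 / 1018284.0200 * 100 = 9.7155

9.7155%


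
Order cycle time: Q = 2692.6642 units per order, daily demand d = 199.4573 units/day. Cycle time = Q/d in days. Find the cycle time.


Cycle = 2692.6642 / 199.4573 = 13.5000

13.5000 days


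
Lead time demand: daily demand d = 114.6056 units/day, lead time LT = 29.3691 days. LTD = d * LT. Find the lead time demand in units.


LTD = 114.6056 * 29.3691 = 3365.8633

3365.8633 units


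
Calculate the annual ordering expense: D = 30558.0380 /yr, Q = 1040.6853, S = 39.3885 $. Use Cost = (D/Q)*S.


Number of orders = D/Q = 29.3634
Cost = 29.3634 * 39.3885 = 1156.5795

1156.5795 $/yr


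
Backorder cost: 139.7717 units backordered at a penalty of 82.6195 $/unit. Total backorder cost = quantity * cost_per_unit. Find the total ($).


Total = 139.7717 * 82.6195 = 11547.8680

11547.8680 $


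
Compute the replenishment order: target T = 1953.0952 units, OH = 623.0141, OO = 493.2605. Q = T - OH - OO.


Inventory position = OH + OO = 623.0141 + 493.2605 = 1116.2746
Q = 1953.0952 - 1116.2746 = 836.8206

836.8206 units


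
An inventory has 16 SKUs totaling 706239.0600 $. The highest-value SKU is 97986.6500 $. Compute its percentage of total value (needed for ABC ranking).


Top item = 97986.6500
Total = 706239.0600
Percentage = 97986.6500 / 706239.0600 * 100 = 13.8744

13.8744%


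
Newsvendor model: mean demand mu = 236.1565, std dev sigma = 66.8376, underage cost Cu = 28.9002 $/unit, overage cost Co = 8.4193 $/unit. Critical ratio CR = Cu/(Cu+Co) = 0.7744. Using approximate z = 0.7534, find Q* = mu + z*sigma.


CR = Cu/(Cu+Co) = 28.9002/(28.9002+8.4193) = 0.7744
z = 0.7534
Q* = 236.1565 + 0.7534 * 66.8376 = 286.5119

286.5119 units


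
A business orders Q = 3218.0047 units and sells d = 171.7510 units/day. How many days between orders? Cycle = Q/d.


Cycle = 3218.0047 / 171.7510 = 18.7365

18.7365 days


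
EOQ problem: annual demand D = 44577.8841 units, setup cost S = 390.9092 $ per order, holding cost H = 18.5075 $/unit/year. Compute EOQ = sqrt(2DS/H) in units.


2*D*S = 2 * 44577.8841 * 390.9092 = 34851810.0224
2*D*S/H = 1883118.1965
EOQ = sqrt(1883118.1965) = 1372.2675

1372.2675 units


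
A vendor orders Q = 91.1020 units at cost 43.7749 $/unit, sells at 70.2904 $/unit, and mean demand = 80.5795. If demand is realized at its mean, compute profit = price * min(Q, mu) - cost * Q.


Sales at mu = min(91.1020, 80.5795) = 80.5795
Revenue = 70.2904 * 80.5795 = 5663.9653
Total cost = 43.7749 * 91.1020 = 3987.9809
Profit = 5663.9653 - 3987.9809 = 1675.9843

1675.9843 $


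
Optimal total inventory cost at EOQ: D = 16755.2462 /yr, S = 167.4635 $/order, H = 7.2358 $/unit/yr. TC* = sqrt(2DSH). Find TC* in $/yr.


2*D*S*H = 40605749.1565
TC* = sqrt(40605749.1565) = 6372.2641

6372.2641 $/yr


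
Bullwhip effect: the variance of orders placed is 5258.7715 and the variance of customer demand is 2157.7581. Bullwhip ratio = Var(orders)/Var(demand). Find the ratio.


BW = 5258.7715 / 2157.7581 = 2.4371

2.4371


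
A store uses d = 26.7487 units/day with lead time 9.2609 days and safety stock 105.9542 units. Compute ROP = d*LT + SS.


d*LT = 26.7487 * 9.2609 = 247.7170
ROP = 247.7170 + 105.9542 = 353.6712

353.6712 units


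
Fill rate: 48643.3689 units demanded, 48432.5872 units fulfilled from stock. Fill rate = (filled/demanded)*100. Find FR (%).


FR = 48432.5872 / 48643.3689 * 100 = 99.5667

99.5667%


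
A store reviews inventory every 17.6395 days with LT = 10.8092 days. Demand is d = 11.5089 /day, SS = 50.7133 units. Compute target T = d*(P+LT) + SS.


P + LT = 28.4487
d*(P+LT) = 11.5089 * 28.4487 = 327.4132
T = 327.4132 + 50.7133 = 378.1265

378.1265 units


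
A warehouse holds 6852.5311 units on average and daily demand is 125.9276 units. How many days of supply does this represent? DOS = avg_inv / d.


DOS = 6852.5311 / 125.9276 = 54.4164

54.4164 days


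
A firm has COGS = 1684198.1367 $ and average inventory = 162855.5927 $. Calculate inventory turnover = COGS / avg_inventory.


Turnover = 1684198.1367 / 162855.5927 = 10.3417

10.3417


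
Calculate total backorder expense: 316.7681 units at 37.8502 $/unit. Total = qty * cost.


Total = 316.7681 * 37.8502 = 11989.7359

11989.7359 $


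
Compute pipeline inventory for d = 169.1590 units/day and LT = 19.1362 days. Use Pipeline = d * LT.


Pipeline = 169.1590 * 19.1362 = 3237.0605

3237.0605 units


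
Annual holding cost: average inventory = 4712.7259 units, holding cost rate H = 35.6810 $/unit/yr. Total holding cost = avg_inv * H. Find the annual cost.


Cost = 4712.7259 * 35.6810 = 168154.7728

168154.7728 $/yr


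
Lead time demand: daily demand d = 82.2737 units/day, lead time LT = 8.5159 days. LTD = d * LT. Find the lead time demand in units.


LTD = 82.2737 * 8.5159 = 700.6346

700.6346 units


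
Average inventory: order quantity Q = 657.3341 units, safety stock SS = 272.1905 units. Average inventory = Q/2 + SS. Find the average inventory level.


Q/2 = 328.6671
Avg = 328.6671 + 272.1905 = 600.8575

600.8575 units


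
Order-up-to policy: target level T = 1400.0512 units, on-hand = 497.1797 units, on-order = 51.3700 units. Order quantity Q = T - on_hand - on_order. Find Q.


Inventory position = OH + OO = 497.1797 + 51.3700 = 548.5497
Q = 1400.0512 - 548.5497 = 851.5015

851.5015 units


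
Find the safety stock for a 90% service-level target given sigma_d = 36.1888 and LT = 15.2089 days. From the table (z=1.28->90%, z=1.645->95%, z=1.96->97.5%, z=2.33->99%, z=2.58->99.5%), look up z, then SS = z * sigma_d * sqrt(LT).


From the table, SL = 90% corresponds to z = 1.28
sqrt(LT) = sqrt(15.2089) = 3.8999
SS = 1.28 * 36.1888 * 3.8999 = 180.6480

180.6480 units


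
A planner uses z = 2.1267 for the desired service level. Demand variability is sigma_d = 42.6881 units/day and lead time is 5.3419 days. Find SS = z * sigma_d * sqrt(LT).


sqrt(LT) = sqrt(5.3419) = 2.3113
SS = 2.1267 * 42.6881 * 2.3113 = 209.8268

209.8268 units


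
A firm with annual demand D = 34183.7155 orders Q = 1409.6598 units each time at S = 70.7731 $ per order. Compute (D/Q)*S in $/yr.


Number of orders = D/Q = 24.2496
Cost = 24.2496 * 70.7731 = 1716.2208

1716.2208 $/yr


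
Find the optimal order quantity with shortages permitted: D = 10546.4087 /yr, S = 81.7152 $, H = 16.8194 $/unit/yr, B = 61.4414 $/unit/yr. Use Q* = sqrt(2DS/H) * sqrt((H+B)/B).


sqrt(2DS/H) = 320.1205
sqrt((H+B)/B) = 1.1286
Q* = 320.1205 * 1.1286 = 361.2893

361.2893 units


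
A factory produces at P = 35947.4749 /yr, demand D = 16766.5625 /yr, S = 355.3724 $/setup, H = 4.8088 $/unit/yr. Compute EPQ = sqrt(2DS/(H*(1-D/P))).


1 - D/P = 1 - 0.4664 = 0.5336
H*(1-D/P) = 2.5659
2DS = 11916747.1108
EPQ = sqrt(4644298.6104) = 2155.0635

2155.0635 units


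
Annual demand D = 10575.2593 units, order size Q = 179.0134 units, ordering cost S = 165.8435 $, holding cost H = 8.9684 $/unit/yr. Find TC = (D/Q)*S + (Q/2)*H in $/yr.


Ordering cost = D*S/Q = 9797.2443
Holding cost = Q*H/2 = 802.7319
TC = 9797.2443 + 802.7319 = 10599.9762

10599.9762 $/yr


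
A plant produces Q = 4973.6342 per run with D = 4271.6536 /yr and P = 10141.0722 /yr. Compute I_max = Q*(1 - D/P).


D/P = 0.4212
1 - D/P = 0.5788
I_max = 4973.6342 * 0.5788 = 2878.6247

2878.6247 units


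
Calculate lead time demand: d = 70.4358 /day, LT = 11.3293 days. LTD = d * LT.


LTD = 70.4358 * 11.3293 = 797.9883

797.9883 units


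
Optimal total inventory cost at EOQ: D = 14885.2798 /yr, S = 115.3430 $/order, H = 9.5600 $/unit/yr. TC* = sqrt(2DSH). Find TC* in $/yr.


2*D*S*H = 32827373.2708
TC* = sqrt(32827373.2708) = 5729.5177

5729.5177 $/yr


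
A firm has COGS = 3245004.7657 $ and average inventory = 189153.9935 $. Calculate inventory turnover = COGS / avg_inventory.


Turnover = 3245004.7657 / 189153.9935 = 17.1554

17.1554


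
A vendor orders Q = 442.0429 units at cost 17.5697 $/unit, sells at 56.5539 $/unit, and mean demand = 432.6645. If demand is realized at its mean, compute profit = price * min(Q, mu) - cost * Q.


Sales at mu = min(442.0429, 432.6645) = 432.6645
Revenue = 56.5539 * 432.6645 = 24468.8649
Total cost = 17.5697 * 442.0429 = 7766.5611
Profit = 24468.8649 - 7766.5611 = 16702.3037

16702.3037 $


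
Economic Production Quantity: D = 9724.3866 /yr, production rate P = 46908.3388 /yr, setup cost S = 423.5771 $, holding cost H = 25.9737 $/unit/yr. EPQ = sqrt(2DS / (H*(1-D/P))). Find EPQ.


1 - D/P = 1 - 0.2073 = 0.7927
H*(1-D/P) = 20.5892
2DS = 8238054.9506
EPQ = sqrt(400115.4943) = 632.5468

632.5468 units


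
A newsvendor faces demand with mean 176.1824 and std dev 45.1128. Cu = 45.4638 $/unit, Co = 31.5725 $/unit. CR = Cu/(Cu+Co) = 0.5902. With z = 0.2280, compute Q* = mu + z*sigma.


CR = Cu/(Cu+Co) = 45.4638/(45.4638+31.5725) = 0.5902
z = 0.2280
Q* = 176.1824 + 0.2280 * 45.1128 = 186.4681

186.4681 units


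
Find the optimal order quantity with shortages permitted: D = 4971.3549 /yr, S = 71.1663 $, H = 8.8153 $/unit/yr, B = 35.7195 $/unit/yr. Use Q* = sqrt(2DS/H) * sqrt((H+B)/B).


sqrt(2DS/H) = 283.3160
sqrt((H+B)/B) = 1.1166
Q* = 283.3160 * 1.1166 = 316.3502

316.3502 units


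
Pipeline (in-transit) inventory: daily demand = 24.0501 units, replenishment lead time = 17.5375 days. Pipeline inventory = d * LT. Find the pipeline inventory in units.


Pipeline = 24.0501 * 17.5375 = 421.7786

421.7786 units


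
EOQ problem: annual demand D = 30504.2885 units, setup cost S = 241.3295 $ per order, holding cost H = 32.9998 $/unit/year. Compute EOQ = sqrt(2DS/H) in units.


2*D*S = 2 * 30504.2885 * 241.3295 = 14723169.3831
2*D*S/H = 446159.3520
EOQ = sqrt(446159.3520) = 667.9516

667.9516 units


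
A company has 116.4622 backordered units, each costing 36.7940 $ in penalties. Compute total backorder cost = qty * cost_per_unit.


Total = 116.4622 * 36.7940 = 4285.1102

4285.1102 $


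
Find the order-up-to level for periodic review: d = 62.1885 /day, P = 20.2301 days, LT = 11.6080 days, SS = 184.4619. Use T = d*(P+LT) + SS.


P + LT = 31.8381
d*(P+LT) = 62.1885 * 31.8381 = 1979.9637
T = 1979.9637 + 184.4619 = 2164.4256

2164.4256 units


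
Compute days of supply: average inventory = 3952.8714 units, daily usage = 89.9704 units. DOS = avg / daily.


DOS = 3952.8714 / 89.9704 = 43.9352

43.9352 days


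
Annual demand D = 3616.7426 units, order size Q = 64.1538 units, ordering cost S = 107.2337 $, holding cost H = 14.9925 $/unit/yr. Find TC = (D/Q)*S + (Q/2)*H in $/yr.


Ordering cost = D*S/Q = 6045.4204
Holding cost = Q*H/2 = 480.9129
TC = 6045.4204 + 480.9129 = 6526.3333

6526.3333 $/yr


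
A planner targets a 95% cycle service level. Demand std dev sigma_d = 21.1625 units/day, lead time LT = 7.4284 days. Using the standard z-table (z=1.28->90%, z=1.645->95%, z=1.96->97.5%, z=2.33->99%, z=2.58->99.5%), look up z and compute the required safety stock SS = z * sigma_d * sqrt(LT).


From the table, SL = 95% corresponds to z = 1.645
sqrt(LT) = sqrt(7.4284) = 2.7255
SS = 1.645 * 21.1625 * 2.7255 = 94.8813

94.8813 units


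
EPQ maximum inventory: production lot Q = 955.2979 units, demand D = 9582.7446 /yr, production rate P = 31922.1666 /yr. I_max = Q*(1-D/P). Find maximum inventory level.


D/P = 0.3002
1 - D/P = 0.6998
I_max = 955.2979 * 0.6998 = 668.5261

668.5261 units


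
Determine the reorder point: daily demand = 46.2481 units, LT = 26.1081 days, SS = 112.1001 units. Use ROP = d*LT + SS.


d*LT = 46.2481 * 26.1081 = 1207.4500
ROP = 1207.4500 + 112.1001 = 1319.5501

1319.5501 units


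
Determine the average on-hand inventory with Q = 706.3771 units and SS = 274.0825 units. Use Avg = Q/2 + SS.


Q/2 = 353.1886
Avg = 353.1886 + 274.0825 = 627.2711

627.2711 units


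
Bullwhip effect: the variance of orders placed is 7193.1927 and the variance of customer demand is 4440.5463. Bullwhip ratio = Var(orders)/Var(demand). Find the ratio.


BW = 7193.1927 / 4440.5463 = 1.6199

1.6199


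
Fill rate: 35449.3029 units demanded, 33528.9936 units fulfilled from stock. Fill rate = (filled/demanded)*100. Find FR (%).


FR = 33528.9936 / 35449.3029 * 100 = 94.5829

94.5829%


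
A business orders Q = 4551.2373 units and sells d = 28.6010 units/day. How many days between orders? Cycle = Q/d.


Cycle = 4551.2373 / 28.6010 = 159.1286

159.1286 days


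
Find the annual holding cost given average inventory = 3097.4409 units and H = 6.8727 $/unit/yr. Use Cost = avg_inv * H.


Cost = 3097.4409 * 6.8727 = 21287.7821

21287.7821 $/yr


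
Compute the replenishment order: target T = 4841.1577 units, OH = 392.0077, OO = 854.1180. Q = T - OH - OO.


Inventory position = OH + OO = 392.0077 + 854.1180 = 1246.1257
Q = 4841.1577 - 1246.1257 = 3595.0320

3595.0320 units


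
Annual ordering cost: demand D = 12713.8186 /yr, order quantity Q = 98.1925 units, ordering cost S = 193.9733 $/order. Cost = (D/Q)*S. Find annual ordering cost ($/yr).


Number of orders = D/Q = 129.4785
Cost = 129.4785 * 193.9733 = 25115.3739

25115.3739 $/yr


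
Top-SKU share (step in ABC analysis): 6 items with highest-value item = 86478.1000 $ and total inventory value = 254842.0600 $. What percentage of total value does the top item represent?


Top item = 86478.1000
Total = 254842.0600
Percentage = 86478.1000 / 254842.0600 * 100 = 33.9340

33.9340%


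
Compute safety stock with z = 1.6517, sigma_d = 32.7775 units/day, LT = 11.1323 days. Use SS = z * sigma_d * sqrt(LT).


sqrt(LT) = sqrt(11.1323) = 3.3365
SS = 1.6517 * 32.7775 * 3.3365 = 180.6340

180.6340 units


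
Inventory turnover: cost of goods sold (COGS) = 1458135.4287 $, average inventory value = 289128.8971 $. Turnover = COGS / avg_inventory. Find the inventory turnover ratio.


Turnover = 1458135.4287 / 289128.8971 = 5.0432

5.0432


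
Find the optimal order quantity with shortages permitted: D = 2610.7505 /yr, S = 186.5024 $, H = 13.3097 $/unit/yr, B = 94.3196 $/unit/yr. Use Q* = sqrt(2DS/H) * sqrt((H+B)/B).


sqrt(2DS/H) = 270.4928
sqrt((H+B)/B) = 1.0682
Q* = 270.4928 * 1.0682 = 288.9482

288.9482 units


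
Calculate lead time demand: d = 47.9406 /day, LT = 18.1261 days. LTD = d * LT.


LTD = 47.9406 * 18.1261 = 868.9761

868.9761 units


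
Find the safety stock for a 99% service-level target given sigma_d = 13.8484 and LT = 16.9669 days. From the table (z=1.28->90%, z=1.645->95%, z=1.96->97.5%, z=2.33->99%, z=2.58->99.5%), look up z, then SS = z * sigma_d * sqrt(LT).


From the table, SL = 99% corresponds to z = 2.33
sqrt(LT) = sqrt(16.9669) = 4.1191
SS = 2.33 * 13.8484 * 4.1191 = 132.9097

132.9097 units


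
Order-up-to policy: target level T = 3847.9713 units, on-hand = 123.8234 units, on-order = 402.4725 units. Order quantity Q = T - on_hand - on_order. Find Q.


Inventory position = OH + OO = 123.8234 + 402.4725 = 526.2959
Q = 3847.9713 - 526.2959 = 3321.6754

3321.6754 units


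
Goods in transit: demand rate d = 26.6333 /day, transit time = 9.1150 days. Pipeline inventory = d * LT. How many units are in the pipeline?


Pipeline = 26.6333 * 9.1150 = 242.7625

242.7625 units


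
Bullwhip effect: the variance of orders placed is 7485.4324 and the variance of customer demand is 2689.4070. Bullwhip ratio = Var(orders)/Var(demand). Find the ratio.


BW = 7485.4324 / 2689.4070 = 2.7833

2.7833


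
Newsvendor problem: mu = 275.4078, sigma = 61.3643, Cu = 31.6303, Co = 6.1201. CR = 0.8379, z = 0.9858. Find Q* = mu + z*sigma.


CR = Cu/(Cu+Co) = 31.6303/(31.6303+6.1201) = 0.8379
z = 0.9858
Q* = 275.4078 + 0.9858 * 61.3643 = 335.9007

335.9007 units


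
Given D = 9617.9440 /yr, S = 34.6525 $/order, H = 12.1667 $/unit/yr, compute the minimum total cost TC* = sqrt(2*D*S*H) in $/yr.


2*D*S*H = 8109976.7942
TC* = sqrt(8109976.7942) = 2847.8021

2847.8021 $/yr


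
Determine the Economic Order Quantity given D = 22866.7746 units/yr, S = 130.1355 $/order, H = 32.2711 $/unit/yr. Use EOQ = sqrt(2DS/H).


2*D*S = 2 * 22866.7746 * 130.1355 = 5951558.2919
2*D*S/H = 184423.7814
EOQ = sqrt(184423.7814) = 429.4459

429.4459 units


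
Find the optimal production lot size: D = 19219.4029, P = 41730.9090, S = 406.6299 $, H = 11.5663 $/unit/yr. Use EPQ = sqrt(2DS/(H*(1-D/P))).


1 - D/P = 1 - 0.4606 = 0.5394
H*(1-D/P) = 6.2394
2DS = 15630367.7586
EPQ = sqrt(2505117.1307) = 1582.7562

1582.7562 units


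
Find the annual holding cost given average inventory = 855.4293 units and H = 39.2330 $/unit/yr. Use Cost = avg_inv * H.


Cost = 855.4293 * 39.2330 = 33561.0577

33561.0577 $/yr


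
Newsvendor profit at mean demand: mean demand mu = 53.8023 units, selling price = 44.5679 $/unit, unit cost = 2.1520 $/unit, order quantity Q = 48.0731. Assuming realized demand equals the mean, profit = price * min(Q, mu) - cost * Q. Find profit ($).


Sales at mu = min(48.0731, 53.8023) = 48.0731
Revenue = 44.5679 * 48.0731 = 2142.5171
Total cost = 2.1520 * 48.0731 = 103.4533
Profit = 2142.5171 - 103.4533 = 2039.0638

2039.0638 $


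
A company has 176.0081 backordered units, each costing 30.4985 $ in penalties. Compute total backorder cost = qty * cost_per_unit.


Total = 176.0081 * 30.4985 = 5367.9830

5367.9830 $


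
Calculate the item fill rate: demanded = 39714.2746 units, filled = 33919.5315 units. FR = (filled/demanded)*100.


FR = 33919.5315 / 39714.2746 * 100 = 85.4089

85.4089%


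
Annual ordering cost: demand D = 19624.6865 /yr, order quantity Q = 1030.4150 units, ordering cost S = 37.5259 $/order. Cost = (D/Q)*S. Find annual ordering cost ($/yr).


Number of orders = D/Q = 19.0454
Cost = 19.0454 * 37.5259 = 714.6965

714.6965 $/yr


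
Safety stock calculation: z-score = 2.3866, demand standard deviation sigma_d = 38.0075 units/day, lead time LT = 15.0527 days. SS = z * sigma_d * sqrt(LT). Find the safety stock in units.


sqrt(LT) = sqrt(15.0527) = 3.8798
SS = 2.3866 * 38.0075 * 3.8798 = 351.9299

351.9299 units


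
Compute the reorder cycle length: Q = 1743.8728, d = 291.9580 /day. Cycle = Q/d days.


Cycle = 1743.8728 / 291.9580 = 5.9730

5.9730 days


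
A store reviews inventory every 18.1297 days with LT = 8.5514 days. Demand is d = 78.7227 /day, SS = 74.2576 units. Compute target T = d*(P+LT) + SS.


P + LT = 26.6811
d*(P+LT) = 78.7227 * 26.6811 = 2100.4082
T = 2100.4082 + 74.2576 = 2174.6658

2174.6658 units


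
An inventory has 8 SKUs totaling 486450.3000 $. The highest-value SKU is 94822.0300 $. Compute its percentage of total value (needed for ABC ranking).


Top item = 94822.0300
Total = 486450.3000
Percentage = 94822.0300 / 486450.3000 * 100 = 19.4926

19.4926%


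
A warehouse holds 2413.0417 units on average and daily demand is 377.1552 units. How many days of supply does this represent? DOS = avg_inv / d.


DOS = 2413.0417 / 377.1552 = 6.3980

6.3980 days


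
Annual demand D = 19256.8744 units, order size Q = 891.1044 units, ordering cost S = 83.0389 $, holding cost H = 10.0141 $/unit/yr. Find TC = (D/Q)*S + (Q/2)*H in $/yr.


Ordering cost = D*S/Q = 1794.4807
Holding cost = Q*H/2 = 4461.8043
TC = 1794.4807 + 4461.8043 = 6256.2850

6256.2850 $/yr


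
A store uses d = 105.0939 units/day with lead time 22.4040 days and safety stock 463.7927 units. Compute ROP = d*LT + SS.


d*LT = 105.0939 * 22.4040 = 2354.5237
ROP = 2354.5237 + 463.7927 = 2818.3164

2818.3164 units


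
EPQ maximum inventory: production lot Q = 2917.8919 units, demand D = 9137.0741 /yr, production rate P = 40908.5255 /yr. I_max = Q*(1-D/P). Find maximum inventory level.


D/P = 0.2234
1 - D/P = 0.7766
I_max = 2917.8919 * 0.7766 = 2266.1697

2266.1697 units


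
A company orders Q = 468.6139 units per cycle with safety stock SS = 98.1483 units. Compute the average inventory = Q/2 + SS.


Q/2 = 234.3070
Avg = 234.3070 + 98.1483 = 332.4552

332.4552 units


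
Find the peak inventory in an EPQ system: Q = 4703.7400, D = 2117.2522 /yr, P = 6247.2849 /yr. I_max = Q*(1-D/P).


D/P = 0.3389
1 - D/P = 0.6611
I_max = 4703.7400 * 0.6611 = 3109.6069

3109.6069 units


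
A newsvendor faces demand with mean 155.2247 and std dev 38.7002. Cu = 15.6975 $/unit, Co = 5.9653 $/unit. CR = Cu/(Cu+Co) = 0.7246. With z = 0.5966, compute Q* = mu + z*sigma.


CR = Cu/(Cu+Co) = 15.6975/(15.6975+5.9653) = 0.7246
z = 0.5966
Q* = 155.2247 + 0.5966 * 38.7002 = 178.3132

178.3132 units


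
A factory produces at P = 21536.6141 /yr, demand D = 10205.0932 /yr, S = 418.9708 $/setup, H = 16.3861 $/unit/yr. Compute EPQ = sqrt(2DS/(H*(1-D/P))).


1 - D/P = 1 - 0.4738 = 0.5262
H*(1-D/P) = 8.6216
2DS = 8551272.1242
EPQ = sqrt(991846.2332) = 995.9148

995.9148 units


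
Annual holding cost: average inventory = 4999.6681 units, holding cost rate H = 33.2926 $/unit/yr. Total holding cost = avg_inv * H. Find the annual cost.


Cost = 4999.6681 * 33.2926 = 166451.9502

166451.9502 $/yr


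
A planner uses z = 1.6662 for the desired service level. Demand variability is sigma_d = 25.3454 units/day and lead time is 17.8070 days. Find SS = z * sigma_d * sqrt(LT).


sqrt(LT) = sqrt(17.8070) = 4.2198
SS = 1.6662 * 25.3454 * 4.2198 = 178.2057

178.2057 units


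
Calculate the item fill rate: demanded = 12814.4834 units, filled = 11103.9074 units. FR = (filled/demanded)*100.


FR = 11103.9074 / 12814.4834 * 100 = 86.6512

86.6512%


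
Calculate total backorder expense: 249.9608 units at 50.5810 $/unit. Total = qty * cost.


Total = 249.9608 * 50.5810 = 12643.2672

12643.2672 $


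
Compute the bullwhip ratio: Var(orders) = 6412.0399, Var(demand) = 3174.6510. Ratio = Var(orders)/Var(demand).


BW = 6412.0399 / 3174.6510 = 2.0198

2.0198


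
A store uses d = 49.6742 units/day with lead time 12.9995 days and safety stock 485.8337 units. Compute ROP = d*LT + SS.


d*LT = 49.6742 * 12.9995 = 645.7398
ROP = 645.7398 + 485.8337 = 1131.5735

1131.5735 units


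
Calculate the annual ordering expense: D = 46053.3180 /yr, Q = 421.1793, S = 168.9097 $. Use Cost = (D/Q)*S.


Number of orders = D/Q = 109.3437
Cost = 109.3437 * 168.9097 = 18469.2176

18469.2176 $/yr


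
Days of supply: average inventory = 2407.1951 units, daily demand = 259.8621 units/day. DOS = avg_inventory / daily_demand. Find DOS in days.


DOS = 2407.1951 / 259.8621 = 9.2634

9.2634 days


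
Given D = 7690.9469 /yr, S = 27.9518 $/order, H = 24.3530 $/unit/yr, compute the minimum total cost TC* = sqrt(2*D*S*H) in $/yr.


2*D*S*H = 10470611.7804
TC* = sqrt(10470611.7804) = 3235.8325

3235.8325 $/yr


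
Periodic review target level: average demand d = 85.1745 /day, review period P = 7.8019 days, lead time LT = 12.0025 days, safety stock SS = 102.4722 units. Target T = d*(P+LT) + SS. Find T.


P + LT = 19.8044
d*(P+LT) = 85.1745 * 19.8044 = 1686.8299
T = 1686.8299 + 102.4722 = 1789.3021

1789.3021 units


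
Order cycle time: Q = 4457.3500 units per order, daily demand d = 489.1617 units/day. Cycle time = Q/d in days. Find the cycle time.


Cycle = 4457.3500 / 489.1617 = 9.1122

9.1122 days


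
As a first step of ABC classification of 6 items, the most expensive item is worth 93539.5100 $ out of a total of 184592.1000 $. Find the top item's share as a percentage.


Top item = 93539.5100
Total = 184592.1000
Percentage = 93539.5100 / 184592.1000 * 100 = 50.6736

50.6736%


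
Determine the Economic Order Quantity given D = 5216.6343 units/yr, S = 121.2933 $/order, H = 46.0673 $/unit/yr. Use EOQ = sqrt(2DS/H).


2*D*S = 2 * 5216.6343 * 121.2933 = 1265485.5783
2*D*S/H = 27470.3657
EOQ = sqrt(27470.3657) = 165.7419

165.7419 units


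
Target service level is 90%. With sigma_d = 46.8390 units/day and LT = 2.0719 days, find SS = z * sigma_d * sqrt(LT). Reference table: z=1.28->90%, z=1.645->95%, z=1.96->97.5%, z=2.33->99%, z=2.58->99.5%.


From the table, SL = 90% corresponds to z = 1.28
sqrt(LT) = sqrt(2.0719) = 1.4394
SS = 1.28 * 46.8390 * 1.4394 = 86.2982

86.2982 units


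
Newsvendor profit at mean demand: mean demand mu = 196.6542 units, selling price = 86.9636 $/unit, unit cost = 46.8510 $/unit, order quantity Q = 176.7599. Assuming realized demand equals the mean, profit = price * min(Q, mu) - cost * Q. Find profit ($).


Sales at mu = min(176.7599, 196.6542) = 176.7599
Revenue = 86.9636 * 176.7599 = 15371.6772
Total cost = 46.8510 * 176.7599 = 8281.3781
Profit = 15371.6772 - 8281.3781 = 7090.2992

7090.2992 $


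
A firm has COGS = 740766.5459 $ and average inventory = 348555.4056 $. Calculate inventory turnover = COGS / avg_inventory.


Turnover = 740766.5459 / 348555.4056 = 2.1252

2.1252


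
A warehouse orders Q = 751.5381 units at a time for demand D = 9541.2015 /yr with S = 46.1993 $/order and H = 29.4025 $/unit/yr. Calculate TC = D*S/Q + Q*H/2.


Ordering cost = D*S/Q = 586.5263
Holding cost = Q*H/2 = 11048.5495
TC = 586.5263 + 11048.5495 = 11635.0758

11635.0758 $/yr


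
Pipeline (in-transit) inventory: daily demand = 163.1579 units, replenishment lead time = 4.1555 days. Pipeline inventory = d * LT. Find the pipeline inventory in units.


Pipeline = 163.1579 * 4.1555 = 678.0027

678.0027 units


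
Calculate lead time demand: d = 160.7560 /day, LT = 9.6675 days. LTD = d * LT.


LTD = 160.7560 * 9.6675 = 1554.1086

1554.1086 units


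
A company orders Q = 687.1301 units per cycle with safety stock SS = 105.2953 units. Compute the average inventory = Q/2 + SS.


Q/2 = 343.5650
Avg = 343.5650 + 105.2953 = 448.8603

448.8603 units


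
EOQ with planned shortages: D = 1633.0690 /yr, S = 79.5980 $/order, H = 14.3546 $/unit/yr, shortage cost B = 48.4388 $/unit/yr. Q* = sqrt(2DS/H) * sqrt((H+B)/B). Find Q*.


sqrt(2DS/H) = 134.5776
sqrt((H+B)/B) = 1.1386
Q* = 134.5776 * 1.1386 = 153.2262

153.2262 units


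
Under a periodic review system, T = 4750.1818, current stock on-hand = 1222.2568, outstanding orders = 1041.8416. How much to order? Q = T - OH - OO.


Inventory position = OH + OO = 1222.2568 + 1041.8416 = 2264.0984
Q = 4750.1818 - 2264.0984 = 2486.0834

2486.0834 units


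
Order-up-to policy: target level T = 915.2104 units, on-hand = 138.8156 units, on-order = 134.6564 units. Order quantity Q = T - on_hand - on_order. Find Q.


Inventory position = OH + OO = 138.8156 + 134.6564 = 273.4720
Q = 915.2104 - 273.4720 = 641.7384

641.7384 units


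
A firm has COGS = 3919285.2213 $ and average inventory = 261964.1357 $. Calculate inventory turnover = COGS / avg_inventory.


Turnover = 3919285.2213 / 261964.1357 = 14.9612

14.9612


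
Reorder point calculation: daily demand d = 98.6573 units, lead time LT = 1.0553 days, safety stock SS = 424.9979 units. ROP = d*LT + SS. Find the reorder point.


d*LT = 98.6573 * 1.0553 = 104.1130
ROP = 104.1130 + 424.9979 = 529.1109

529.1109 units


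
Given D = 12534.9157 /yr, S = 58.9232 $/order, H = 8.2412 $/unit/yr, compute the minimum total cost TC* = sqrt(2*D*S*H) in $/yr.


2*D*S*H = 12173856.8755
TC* = sqrt(12173856.8755) = 3489.1055

3489.1055 $/yr


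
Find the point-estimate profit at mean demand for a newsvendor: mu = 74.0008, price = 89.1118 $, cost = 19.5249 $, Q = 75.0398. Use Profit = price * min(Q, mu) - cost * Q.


Sales at mu = min(75.0398, 74.0008) = 74.0008
Revenue = 89.1118 * 74.0008 = 6594.3445
Total cost = 19.5249 * 75.0398 = 1465.1446
Profit = 6594.3445 - 1465.1446 = 5129.1999

5129.1999 $


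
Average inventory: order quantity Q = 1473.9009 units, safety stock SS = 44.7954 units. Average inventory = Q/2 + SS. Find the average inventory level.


Q/2 = 736.9505
Avg = 736.9505 + 44.7954 = 781.7459

781.7459 units


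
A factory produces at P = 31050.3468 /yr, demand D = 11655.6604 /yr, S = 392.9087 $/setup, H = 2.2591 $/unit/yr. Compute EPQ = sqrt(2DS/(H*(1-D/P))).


1 - D/P = 1 - 0.3754 = 0.6246
H*(1-D/P) = 1.4111
2DS = 9159220.7508
EPQ = sqrt(6490927.5869) = 2547.7299

2547.7299 units


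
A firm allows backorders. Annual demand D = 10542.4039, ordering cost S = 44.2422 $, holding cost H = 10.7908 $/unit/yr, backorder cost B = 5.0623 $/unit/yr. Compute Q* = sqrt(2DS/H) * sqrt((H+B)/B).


sqrt(2DS/H) = 294.0197
sqrt((H+B)/B) = 1.7696
Q* = 294.0197 * 1.7696 = 520.3068

520.3068 units


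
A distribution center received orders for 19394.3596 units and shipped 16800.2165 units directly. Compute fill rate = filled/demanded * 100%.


FR = 16800.2165 / 19394.3596 * 100 = 86.6242

86.6242%


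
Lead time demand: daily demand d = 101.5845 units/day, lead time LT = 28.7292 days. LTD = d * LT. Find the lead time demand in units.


LTD = 101.5845 * 28.7292 = 2918.4414

2918.4414 units


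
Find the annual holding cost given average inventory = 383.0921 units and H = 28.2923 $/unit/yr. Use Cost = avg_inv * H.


Cost = 383.0921 * 28.2923 = 10838.5566

10838.5566 $/yr


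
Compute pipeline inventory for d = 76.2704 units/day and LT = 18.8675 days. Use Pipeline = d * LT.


Pipeline = 76.2704 * 18.8675 = 1439.0318

1439.0318 units


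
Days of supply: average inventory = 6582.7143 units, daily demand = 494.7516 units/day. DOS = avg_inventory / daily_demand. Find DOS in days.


DOS = 6582.7143 / 494.7516 = 13.3051

13.3051 days


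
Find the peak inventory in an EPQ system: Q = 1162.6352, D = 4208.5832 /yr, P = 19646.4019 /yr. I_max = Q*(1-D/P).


D/P = 0.2142
1 - D/P = 0.7858
I_max = 1162.6352 * 0.7858 = 913.5796

913.5796 units


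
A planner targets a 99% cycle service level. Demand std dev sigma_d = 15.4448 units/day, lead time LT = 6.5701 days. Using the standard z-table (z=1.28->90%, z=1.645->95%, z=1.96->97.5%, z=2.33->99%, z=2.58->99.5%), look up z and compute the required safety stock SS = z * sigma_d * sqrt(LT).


From the table, SL = 99% corresponds to z = 2.33
sqrt(LT) = sqrt(6.5701) = 2.5632
SS = 2.33 * 15.4448 * 2.5632 = 92.2410

92.2410 units


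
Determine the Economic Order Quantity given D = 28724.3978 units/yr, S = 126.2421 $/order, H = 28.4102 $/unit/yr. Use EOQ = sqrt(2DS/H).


2*D*S = 2 * 28724.3978 * 126.2421 = 7252456.5990
2*D*S/H = 255276.5063
EOQ = sqrt(255276.5063) = 505.2490

505.2490 units


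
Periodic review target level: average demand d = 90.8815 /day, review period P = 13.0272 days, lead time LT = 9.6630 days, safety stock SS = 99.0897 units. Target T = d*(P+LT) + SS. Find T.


P + LT = 22.6902
d*(P+LT) = 90.8815 * 22.6902 = 2062.1194
T = 2062.1194 + 99.0897 = 2161.2091

2161.2091 units


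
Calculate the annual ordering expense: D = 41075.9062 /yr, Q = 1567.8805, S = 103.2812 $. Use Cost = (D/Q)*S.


Number of orders = D/Q = 26.1984
Cost = 26.1984 * 103.2812 = 2705.7986

2705.7986 $/yr


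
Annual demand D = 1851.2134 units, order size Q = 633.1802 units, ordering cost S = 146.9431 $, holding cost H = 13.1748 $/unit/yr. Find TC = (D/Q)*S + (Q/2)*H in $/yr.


Ordering cost = D*S/Q = 429.6139
Holding cost = Q*H/2 = 4171.0112
TC = 429.6139 + 4171.0112 = 4600.6252

4600.6252 $/yr


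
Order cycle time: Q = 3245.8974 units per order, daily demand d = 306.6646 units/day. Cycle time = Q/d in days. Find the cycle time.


Cycle = 3245.8974 / 306.6646 = 10.5845

10.5845 days


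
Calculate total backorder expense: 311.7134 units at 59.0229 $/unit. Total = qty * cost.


Total = 311.7134 * 59.0229 = 18398.2288

18398.2288 $


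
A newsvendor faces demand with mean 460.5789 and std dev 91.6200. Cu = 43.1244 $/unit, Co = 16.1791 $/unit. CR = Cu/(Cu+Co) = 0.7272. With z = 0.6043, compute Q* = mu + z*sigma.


CR = Cu/(Cu+Co) = 43.1244/(43.1244+16.1791) = 0.7272
z = 0.6043
Q* = 460.5789 + 0.6043 * 91.6200 = 515.9449

515.9449 units


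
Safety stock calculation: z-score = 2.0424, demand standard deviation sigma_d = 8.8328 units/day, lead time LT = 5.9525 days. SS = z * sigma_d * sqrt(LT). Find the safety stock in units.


sqrt(LT) = sqrt(5.9525) = 2.4398
SS = 2.0424 * 8.8328 * 2.4398 = 44.0138

44.0138 units


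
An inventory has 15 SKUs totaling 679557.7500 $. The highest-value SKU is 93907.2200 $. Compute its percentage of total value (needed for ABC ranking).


Top item = 93907.2200
Total = 679557.7500
Percentage = 93907.2200 / 679557.7500 * 100 = 13.8189

13.8189%


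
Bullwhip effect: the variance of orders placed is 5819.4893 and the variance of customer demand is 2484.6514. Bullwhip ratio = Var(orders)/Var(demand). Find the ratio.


BW = 5819.4893 / 2484.6514 = 2.3422

2.3422


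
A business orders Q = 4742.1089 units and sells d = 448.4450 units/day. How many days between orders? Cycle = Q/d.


Cycle = 4742.1089 / 448.4450 = 10.5746

10.5746 days


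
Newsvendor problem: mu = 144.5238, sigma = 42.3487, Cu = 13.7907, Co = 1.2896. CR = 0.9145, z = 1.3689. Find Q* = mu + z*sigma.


CR = Cu/(Cu+Co) = 13.7907/(13.7907+1.2896) = 0.9145
z = 1.3689
Q* = 144.5238 + 1.3689 * 42.3487 = 202.4949

202.4949 units


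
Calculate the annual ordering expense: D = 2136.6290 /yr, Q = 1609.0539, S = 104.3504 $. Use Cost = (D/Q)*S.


Number of orders = D/Q = 1.3279
Cost = 1.3279 * 104.3504 = 138.5647

138.5647 $/yr


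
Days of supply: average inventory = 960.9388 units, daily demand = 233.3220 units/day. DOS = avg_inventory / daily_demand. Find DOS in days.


DOS = 960.9388 / 233.3220 = 4.1185

4.1185 days


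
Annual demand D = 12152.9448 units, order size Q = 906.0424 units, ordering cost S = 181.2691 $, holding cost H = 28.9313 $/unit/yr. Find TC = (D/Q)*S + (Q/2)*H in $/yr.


Ordering cost = D*S/Q = 2431.4021
Holding cost = Q*H/2 = 13106.4922
TC = 2431.4021 + 13106.4922 = 15537.8943

15537.8943 $/yr


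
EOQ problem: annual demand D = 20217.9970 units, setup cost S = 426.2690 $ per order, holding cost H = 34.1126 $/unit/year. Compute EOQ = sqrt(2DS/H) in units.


2*D*S = 2 * 20217.9970 * 426.2690 = 17236610.7264
2*D*S/H = 505285.7515
EOQ = sqrt(505285.7515) = 710.8345

710.8345 units


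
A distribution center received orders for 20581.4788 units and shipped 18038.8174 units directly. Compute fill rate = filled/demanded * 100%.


FR = 18038.8174 / 20581.4788 * 100 = 87.6459

87.6459%


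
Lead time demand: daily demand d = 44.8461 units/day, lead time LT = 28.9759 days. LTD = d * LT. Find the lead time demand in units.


LTD = 44.8461 * 28.9759 = 1299.4561

1299.4561 units


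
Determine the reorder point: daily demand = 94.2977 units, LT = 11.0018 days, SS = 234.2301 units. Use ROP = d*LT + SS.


d*LT = 94.2977 * 11.0018 = 1037.4444
ROP = 1037.4444 + 234.2301 = 1271.6745

1271.6745 units


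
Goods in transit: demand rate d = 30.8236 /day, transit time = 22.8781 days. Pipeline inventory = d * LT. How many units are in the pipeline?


Pipeline = 30.8236 * 22.8781 = 705.1854

705.1854 units


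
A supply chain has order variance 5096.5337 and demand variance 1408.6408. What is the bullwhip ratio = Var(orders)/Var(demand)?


BW = 5096.5337 / 1408.6408 = 3.6181

3.6181
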